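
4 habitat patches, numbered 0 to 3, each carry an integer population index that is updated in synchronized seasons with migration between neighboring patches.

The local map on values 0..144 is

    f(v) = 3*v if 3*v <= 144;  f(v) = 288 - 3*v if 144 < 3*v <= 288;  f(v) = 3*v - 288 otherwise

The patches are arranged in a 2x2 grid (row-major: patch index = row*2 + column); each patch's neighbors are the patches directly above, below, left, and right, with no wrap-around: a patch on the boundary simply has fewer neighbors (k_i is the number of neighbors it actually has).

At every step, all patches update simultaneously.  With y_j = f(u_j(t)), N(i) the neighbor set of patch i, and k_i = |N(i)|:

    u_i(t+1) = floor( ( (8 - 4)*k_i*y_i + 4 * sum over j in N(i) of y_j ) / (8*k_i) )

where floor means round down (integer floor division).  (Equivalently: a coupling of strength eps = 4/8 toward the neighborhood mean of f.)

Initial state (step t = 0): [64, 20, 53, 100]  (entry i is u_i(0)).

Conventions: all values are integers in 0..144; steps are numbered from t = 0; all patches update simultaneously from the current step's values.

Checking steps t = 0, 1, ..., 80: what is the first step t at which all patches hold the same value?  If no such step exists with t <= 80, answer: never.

Simulating step by step:
t=0: [64, 20, 53, 100]  (not all equal)
t=1: [95, 57, 91, 53]  (not all equal)
t=2: [34, 91, 40, 97]  (not all equal)
t=3: [84, 33, 86, 35]  (not all equal)
t=4: [50, 84, 50, 84]  (not all equal)
t=5: [112, 61, 112, 61]  (not all equal)
t=6: [62, 90, 62, 90]  (not all equal)
t=7: [81, 39, 81, 39]  (not all equal)
t=8: [63, 99, 63, 99]  (not all equal)
t=9: [76, 31, 76, 31]  (not all equal)
t=10: [68, 84, 68, 84]  (not all equal)
t=11: [72, 48, 72, 48]  (not all equal)
t=12: [90, 126, 90, 126]  (not all equal)
t=13: [36, 72, 36, 72]  (not all equal)
t=14: [99, 81, 99, 81]  (not all equal)
t=15: [18, 36, 18, 36]  (not all equal)
t=16: [67, 94, 67, 94]  (not all equal)
t=17: [66, 26, 66, 26]  (not all equal)
t=18: [87, 81, 87, 81]  (not all equal)
t=19: [31, 40, 31, 40]  (not all equal)
t=20: [99, 113, 99, 113]  (not all equal)
t=21: [19, 40, 19, 40]  (not all equal)
t=22: [72, 104, 72, 104]  (not all equal)
t=23: [60, 36, 60, 36]  (not all equal)
t=24: [108, 108, 108, 108]  (all equal)

Answer: 24
Key observation: Synchronization is absorbing here: once all patches are equal they stay equal, and step 24 is the first all-equal step.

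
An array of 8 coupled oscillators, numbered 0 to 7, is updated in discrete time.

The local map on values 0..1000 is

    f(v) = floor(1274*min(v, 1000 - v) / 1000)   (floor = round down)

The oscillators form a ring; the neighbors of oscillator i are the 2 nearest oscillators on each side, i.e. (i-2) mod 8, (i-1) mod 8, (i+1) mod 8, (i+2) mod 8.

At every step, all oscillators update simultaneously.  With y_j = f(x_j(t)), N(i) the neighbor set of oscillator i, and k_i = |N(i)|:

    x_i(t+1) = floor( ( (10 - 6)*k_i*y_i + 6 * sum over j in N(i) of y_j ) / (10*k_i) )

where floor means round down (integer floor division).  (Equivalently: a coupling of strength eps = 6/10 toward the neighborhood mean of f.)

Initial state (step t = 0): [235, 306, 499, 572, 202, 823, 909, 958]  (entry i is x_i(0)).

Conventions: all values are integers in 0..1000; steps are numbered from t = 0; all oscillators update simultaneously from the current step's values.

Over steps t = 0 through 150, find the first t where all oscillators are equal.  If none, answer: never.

Simulating step by step:
t=0: [235, 306, 499, 572, 202, 823, 909, 958]  (not all equal)
t=1: [298, 385, 477, 443, 330, 235, 171, 175]  (not all equal)
t=2: [382, 461, 520, 498, 421, 333, 284, 296]  (not all equal)
t=3: [484, 551, 580, 577, 518, 455, 417, 429]  (not all equal)
t=4: [574, 564, 565, 560, 573, 565, 565, 563]  (not all equal)
t=5: [549, 553, 551, 554, 550, 553, 550, 553]  (not all equal)
t=6: [572, 570, 571, 569, 571, 570, 571, 570]  (not all equal)
t=7: [545, 546, 546, 547, 546, 547, 546, 546]  (not all equal)
t=8: [578, 578, 578, 577, 577, 577, 578, 578]  (not all equal)
t=9: [537, 537, 537, 537, 537, 537, 537, 537]  (all equal)

Answer: 9
Key observation: Synchronization is absorbing here: once all oscillators are equal they stay equal, and step 9 is the first all-equal step.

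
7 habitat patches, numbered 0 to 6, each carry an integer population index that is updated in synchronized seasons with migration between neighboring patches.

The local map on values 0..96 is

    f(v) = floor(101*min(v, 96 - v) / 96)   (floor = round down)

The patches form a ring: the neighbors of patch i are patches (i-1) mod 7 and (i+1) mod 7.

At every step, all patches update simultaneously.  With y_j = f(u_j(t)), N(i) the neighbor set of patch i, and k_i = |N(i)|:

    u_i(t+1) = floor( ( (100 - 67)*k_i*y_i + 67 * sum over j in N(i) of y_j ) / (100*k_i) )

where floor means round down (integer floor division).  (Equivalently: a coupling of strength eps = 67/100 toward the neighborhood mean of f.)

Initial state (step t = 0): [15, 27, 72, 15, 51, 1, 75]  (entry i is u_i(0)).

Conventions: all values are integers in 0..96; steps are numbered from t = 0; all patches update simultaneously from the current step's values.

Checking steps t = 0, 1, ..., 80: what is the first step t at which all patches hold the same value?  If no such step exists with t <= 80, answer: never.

Simulating step by step:
t=0: [15, 27, 72, 15, 51, 1, 75]  (not all equal)
t=1: [21, 22, 22, 29, 20, 23, 12]  (not all equal)
t=2: [18, 22, 25, 24, 25, 18, 19]  (not all equal)
t=3: [20, 22, 24, 25, 22, 21, 18]  (not all equal)
t=4: [20, 23, 24, 24, 23, 20, 20]  (not all equal)
t=5: [22, 23, 24, 24, 23, 22, 21]  (not all equal)
t=6: [23, 24, 24, 24, 24, 23, 22]  (not all equal)
t=7: [24, 24, 25, 25, 24, 24, 23]  (not all equal)
t=8: [24, 25, 25, 25, 25, 24, 24]  (not all equal)
t=9: [25, 25, 26, 26, 25, 25, 25]  (not all equal)
t=10: [26, 26, 26, 26, 26, 26, 26]  (all equal)

Answer: 10
Key observation: Synchronization is absorbing here: once all patches are equal they stay equal, and step 10 is the first all-equal step.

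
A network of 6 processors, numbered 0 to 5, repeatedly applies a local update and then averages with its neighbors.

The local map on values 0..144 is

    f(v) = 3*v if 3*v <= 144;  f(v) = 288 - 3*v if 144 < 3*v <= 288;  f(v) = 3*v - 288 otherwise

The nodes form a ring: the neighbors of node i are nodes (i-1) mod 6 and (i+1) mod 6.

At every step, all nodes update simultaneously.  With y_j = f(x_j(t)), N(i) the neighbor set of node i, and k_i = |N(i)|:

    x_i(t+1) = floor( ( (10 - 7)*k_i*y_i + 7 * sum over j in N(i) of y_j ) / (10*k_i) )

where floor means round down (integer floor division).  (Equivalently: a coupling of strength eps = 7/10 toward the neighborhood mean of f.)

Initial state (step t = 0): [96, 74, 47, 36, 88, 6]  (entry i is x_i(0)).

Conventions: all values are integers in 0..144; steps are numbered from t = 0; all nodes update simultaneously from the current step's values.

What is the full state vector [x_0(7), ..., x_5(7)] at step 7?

Answer: [103, 79, 58, 87, 112, 134]

Derivation:
t=0: [96, 74, 47, 36, 88, 6]
t=1: [29, 69, 103, 90, 51, 13]
t=2: [68, 62, 40, 60, 60, 89]
t=3: [68, 102, 109, 112, 77, 73]
t=4: [55, 48, 34, 48, 58, 70]
t=5: [114, 121, 131, 118, 111, 106]
t=6: [52, 78, 80, 72, 47, 43]
t=7: [103, 79, 58, 87, 112, 134]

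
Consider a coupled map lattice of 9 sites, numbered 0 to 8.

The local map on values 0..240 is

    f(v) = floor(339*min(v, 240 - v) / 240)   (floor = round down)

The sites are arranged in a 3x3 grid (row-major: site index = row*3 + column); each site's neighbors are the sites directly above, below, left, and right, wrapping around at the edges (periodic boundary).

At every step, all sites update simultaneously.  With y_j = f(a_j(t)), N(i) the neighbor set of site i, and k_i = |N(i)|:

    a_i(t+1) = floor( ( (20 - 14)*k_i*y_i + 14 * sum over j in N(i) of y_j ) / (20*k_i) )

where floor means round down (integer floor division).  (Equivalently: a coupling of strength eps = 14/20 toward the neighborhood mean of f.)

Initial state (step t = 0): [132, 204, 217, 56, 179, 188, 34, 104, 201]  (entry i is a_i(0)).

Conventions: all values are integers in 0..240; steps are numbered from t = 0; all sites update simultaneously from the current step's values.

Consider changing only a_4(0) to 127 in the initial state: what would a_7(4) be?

Simulating step by step:
t=0: [132, 204, 217, 56, 127, 188, 34, 104, 201]
t=1: [82, 100, 67, 99, 108, 78, 90, 98, 68]
t=2: [122, 129, 109, 129, 138, 117, 123, 131, 110]
t=3: [160, 154, 158, 158, 153, 155, 159, 154, 157]
t=4: [115, 118, 116, 116, 120, 118, 115, 119, 117]

Answer: a_7(4) = 119
Key observation: This trace re-runs the system from the modified initial state.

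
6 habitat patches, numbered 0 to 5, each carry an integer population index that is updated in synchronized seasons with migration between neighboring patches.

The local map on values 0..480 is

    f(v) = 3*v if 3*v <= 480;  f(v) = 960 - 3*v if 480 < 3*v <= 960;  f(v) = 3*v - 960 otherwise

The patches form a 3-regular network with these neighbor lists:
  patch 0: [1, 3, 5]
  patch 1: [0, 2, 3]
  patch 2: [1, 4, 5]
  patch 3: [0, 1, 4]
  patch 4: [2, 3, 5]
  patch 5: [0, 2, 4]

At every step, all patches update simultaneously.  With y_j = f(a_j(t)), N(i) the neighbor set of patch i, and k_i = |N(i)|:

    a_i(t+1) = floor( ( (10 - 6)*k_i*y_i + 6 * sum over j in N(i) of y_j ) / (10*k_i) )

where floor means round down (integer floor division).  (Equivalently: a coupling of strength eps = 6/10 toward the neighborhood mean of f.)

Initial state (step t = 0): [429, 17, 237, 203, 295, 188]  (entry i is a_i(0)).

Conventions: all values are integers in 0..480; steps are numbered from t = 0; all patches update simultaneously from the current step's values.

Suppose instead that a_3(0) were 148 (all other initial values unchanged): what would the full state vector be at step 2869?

Answer: [246, 246, 246, 246, 246, 246]
Key observation: The state at step 28, [402, 402, 402, 402, 402, 402], reappears at step 36: the system is in a cycle of period 8 from step 28 on.  Therefore the state at step 2869 equals the state at step 28 + ((2869 - 28) mod 8) = 29, which is [246, 246, 246, 246, 246, 246].

Derivation:
t=0: [429, 17, 237, 148, 295, 188]
t=1: [309, 224, 204, 268, 247, 288]
t=2: [121, 222, 259, 170, 207, 158]
t=3: [388, 316, 294, 379, 357, 366]
t=4: [147, 96, 83, 136, 123, 133]
t=5: [395, 334, 310, 382, 358, 371]
t=6: [166, 105, 73, 150, 119, 135]
t=7: [418, 352, 303, 406, 357, 369]
t=8: [217, 159, 91, 203, 135, 150]
t=9: [379, 377, 375, 378, 376, 377]
t=10: [174, 171, 168, 172, 169, 170]
t=11: [443, 446, 452, 445, 451, 449]
t=12: [375, 379, 390, 378, 388, 386]
t=13: [175, 180, 199, 178, 198, 195]
t=14: [418, 412, 377, 414, 379, 382]
t=15: [266, 259, 196, 262, 198, 202]
t=16: [207, 214, 329, 211, 326, 321]
t=17: [265, 265, 78, 265, 78, 78]
t=18: [178, 178, 220, 178, 220, 220]
t=19: [400, 400, 325, 400, 325, 325]
t=20: [195, 195, 60, 195, 60, 60]
t=21: [336, 336, 219, 336, 219, 219]
t=22: [99, 99, 252, 99, 252, 252]
t=23: [278, 278, 222, 278, 222, 222]
t=24: [159, 159, 260, 159, 260, 260]
t=25: [417, 417, 239, 417, 239, 239]
t=26: [281, 281, 252, 281, 252, 252]
t=27: [134, 134, 186, 134, 186, 186]
t=28: [402, 402, 402, 402, 402, 402]
t=29: [246, 246, 246, 246, 246, 246]
t=30: [222, 222, 222, 222, 222, 222]
t=31: [294, 294, 294, 294, 294, 294]
t=32: [78, 78, 78, 78, 78, 78]
t=33: [234, 234, 234, 234, 234, 234]
t=34: [258, 258, 258, 258, 258, 258]
t=35: [186, 186, 186, 186, 186, 186]
t=36: [402, 402, 402, 402, 402, 402]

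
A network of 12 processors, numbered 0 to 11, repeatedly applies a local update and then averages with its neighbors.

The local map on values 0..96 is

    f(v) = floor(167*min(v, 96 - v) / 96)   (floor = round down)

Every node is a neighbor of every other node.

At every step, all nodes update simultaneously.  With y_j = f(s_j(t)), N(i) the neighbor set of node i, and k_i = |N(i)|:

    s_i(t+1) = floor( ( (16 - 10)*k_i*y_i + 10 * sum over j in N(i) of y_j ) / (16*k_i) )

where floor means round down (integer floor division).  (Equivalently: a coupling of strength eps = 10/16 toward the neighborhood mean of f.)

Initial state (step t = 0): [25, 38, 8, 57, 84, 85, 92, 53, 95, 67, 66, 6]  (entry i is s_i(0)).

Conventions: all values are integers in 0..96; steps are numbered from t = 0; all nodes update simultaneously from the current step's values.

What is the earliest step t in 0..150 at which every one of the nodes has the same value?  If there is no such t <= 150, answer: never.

Answer: never
Key observation: The state at step 7 reappears at step 10 — the system is in a cycle of period 3 from step 7 on.  No step 0..10 is synchronized, and the cycle repeats forever, so no step up to 150 (or ever) has all nodes equal.

Derivation:
t=0: [25, 38, 8, 57, 84, 85, 92, 53, 95, 67, 66, 6]  (not all equal)
t=1: [37, 44, 28, 45, 30, 29, 25, 47, 24, 39, 40, 27]  (not all equal)
t=2: [60, 64, 55, 65, 57, 56, 54, 66, 53, 61, 62, 55]  (not all equal)
t=3: [63, 61, 66, 60, 64, 65, 66, 60, 67, 62, 62, 66]  (not all equal)
t=4: [56, 57, 54, 57, 55, 55, 54, 57, 54, 57, 57, 54]  (not all equal)
t=5: [69, 68, 70, 68, 70, 70, 70, 68, 70, 68, 68, 70]  (not all equal)
t=6: [46, 46, 45, 46, 45, 45, 45, 46, 45, 46, 46, 45]  (not all equal)
t=7: [79, 79, 78, 79, 78, 78, 78, 79, 78, 79, 79, 78]  (not all equal)
t=8: [29, 29, 30, 29, 30, 30, 30, 29, 30, 29, 29, 30]  (not all equal)
t=9: [50, 50, 51, 50, 51, 51, 51, 50, 51, 50, 50, 51]  (not all equal)
t=10: [79, 79, 78, 79, 78, 78, 78, 79, 78, 79, 79, 78]  (not all equal)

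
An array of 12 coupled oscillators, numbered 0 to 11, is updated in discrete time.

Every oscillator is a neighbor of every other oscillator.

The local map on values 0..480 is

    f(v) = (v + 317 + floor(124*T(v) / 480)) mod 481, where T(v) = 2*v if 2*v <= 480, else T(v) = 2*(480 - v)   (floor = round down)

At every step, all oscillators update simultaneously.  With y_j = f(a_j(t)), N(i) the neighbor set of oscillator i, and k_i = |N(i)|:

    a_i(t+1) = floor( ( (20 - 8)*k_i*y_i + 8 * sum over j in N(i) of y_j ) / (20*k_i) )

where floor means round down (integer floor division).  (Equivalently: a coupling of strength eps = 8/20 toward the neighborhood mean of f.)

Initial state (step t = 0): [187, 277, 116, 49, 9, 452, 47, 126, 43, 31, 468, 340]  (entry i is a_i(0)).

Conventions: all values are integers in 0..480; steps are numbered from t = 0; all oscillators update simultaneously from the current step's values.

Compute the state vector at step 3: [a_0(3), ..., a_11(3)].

Simulating step by step:
t=0: [187, 277, 116, 49, 9, 452, 47, 126, 43, 31, 468, 340]
t=1: [179, 234, 118, 332, 298, 282, 331, 127, 327, 317, 287, 252]
t=2: [139, 186, 87, 216, 207, 203, 216, 95, 215, 212, 204, 194]
t=3: [109, 149, 335, 174, 167, 163, 174, 342, 174, 171, 164, 156]

Answer: [109, 149, 335, 174, 167, 163, 174, 342, 174, 171, 164, 156]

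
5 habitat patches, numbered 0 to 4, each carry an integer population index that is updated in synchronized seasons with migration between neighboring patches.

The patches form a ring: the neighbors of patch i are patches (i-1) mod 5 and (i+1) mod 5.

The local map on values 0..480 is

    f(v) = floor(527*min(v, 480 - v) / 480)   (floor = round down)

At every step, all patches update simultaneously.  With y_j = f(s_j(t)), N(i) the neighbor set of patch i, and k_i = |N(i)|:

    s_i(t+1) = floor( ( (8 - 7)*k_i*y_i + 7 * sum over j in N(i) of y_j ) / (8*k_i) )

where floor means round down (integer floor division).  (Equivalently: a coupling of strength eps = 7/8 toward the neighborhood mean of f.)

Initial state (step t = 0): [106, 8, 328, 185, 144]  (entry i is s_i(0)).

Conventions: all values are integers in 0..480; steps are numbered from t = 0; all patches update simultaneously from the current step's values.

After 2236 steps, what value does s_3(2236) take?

Answer: s_3(2236) = 239
Key observation: The state at step 10, [239, 239, 239, 239, 239], reappears at step 12: the system is in a cycle of period 2 from step 10 on.  Therefore the state at step 2236 equals the state at step 10 + ((2236 - 10) mod 2) = 10, which is [239, 239, 239, 239, 239].

Derivation:
t=0: [106, 8, 328, 185, 144]
t=1: [87, 124, 113, 167, 159]
t=2: [147, 112, 155, 153, 143]
t=3: [142, 160, 147, 163, 163]
t=4: [173, 160, 174, 170, 167]
t=5: [180, 188, 181, 186, 186]
t=6: [204, 198, 204, 201, 200]
t=7: [218, 222, 219, 220, 221]
t=8: [242, 239, 241, 241, 240]
t=9: [262, 261, 262, 262, 261]
t=10: [239, 239, 239, 239, 239]
t=11: [262, 262, 262, 262, 262]
t=12: [239, 239, 239, 239, 239]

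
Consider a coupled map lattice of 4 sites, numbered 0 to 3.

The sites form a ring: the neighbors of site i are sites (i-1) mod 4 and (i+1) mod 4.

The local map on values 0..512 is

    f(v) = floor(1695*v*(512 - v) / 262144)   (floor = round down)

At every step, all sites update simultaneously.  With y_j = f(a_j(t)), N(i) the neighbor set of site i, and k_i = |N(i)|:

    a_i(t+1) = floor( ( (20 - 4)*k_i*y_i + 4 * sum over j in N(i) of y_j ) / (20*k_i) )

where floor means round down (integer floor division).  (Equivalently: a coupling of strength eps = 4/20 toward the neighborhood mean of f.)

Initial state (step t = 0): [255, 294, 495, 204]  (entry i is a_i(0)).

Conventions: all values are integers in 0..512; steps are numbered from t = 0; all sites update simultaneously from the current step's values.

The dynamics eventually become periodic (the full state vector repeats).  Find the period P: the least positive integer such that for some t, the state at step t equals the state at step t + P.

Answer: 2
Key observation: The state at step 9, [422, 422, 422, 422], reappears at step 11 — and no state repeats earlier — so the cycle the system enters has period 2.

Derivation:
t=0: [255, 294, 495, 204]
t=1: [420, 378, 125, 372]
t=2: [265, 317, 315, 324]
t=3: [417, 401, 400, 396]
t=4: [263, 284, 289, 292]
t=5: [421, 418, 416, 415]
t=6: [249, 253, 257, 258]
t=7: [423, 423, 423, 423]
t=8: [243, 243, 243, 243]
t=9: [422, 422, 422, 422]
t=10: [245, 245, 245, 245]
t=11: [422, 422, 422, 422]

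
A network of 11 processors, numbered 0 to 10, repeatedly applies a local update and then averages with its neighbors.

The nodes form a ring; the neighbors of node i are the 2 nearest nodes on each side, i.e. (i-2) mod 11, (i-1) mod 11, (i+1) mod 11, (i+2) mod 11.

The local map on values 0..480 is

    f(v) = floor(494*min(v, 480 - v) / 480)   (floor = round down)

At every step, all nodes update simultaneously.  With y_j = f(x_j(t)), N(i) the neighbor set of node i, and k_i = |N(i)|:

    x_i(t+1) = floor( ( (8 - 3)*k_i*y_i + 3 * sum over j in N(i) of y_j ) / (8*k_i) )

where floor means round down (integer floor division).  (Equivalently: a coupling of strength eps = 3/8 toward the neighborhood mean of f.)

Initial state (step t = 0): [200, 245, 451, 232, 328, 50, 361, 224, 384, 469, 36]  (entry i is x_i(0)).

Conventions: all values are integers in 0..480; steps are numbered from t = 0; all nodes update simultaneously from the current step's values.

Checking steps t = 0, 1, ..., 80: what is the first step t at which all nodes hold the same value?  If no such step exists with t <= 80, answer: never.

Simulating step by step:
t=0: [200, 245, 451, 232, 328, 50, 361, 224, 384, 469, 36]  (not all equal)
t=1: [157, 198, 96, 193, 138, 101, 126, 170, 98, 60, 75]  (not all equal)
t=2: [141, 176, 127, 174, 138, 124, 129, 145, 103, 86, 97]  (not all equal)
t=3: [137, 164, 141, 166, 142, 135, 131, 135, 110, 101, 110]  (not all equal)
t=4: [137, 158, 149, 162, 146, 141, 133, 132, 116, 111, 119]  (not all equal)
t=5: [139, 155, 153, 160, 150, 145, 136, 132, 121, 119, 126]  (not all equal)
t=6: [142, 154, 156, 160, 153, 148, 139, 134, 126, 126, 132]  (not all equal)
t=7: [145, 155, 158, 161, 156, 151, 143, 137, 131, 131, 137]  (not all equal)
t=8: [148, 157, 160, 162, 158, 154, 147, 140, 136, 136, 141]  (not all equal)
t=9: [152, 159, 162, 164, 161, 157, 150, 145, 141, 141, 146]  (not all equal)
t=10: [156, 161, 164, 166, 163, 160, 154, 149, 146, 146, 150]  (not all equal)
t=11: [159, 164, 167, 168, 166, 163, 158, 153, 151, 151, 154]  (not all equal)
t=12: [163, 167, 169, 170, 169, 166, 162, 158, 156, 156, 158]  (not all equal)
t=13: [166, 170, 172, 173, 172, 169, 166, 162, 160, 161, 162]  (not all equal)
t=14: [170, 173, 176, 176, 176, 172, 170, 166, 165, 165, 166]  (not all equal)
t=15: [174, 177, 180, 180, 179, 176, 174, 170, 169, 169, 170]  (not all equal)
t=16: [178, 181, 184, 184, 183, 180, 178, 174, 173, 173, 175]  (not all equal)
t=17: [183, 185, 188, 188, 187, 184, 182, 179, 178, 178, 180]  (not all equal)
t=18: [187, 189, 192, 192, 191, 189, 187, 184, 183, 183, 185]  (not all equal)
t=19: [192, 194, 196, 196, 195, 193, 191, 189, 188, 188, 190]  (not all equal)
t=20: [197, 198, 200, 200, 199, 197, 196, 194, 193, 193, 195]  (not all equal)
t=21: [201, 203, 204, 204, 203, 202, 200, 199, 198, 198, 200]  (not all equal)
t=22: [206, 207, 208, 208, 207, 206, 205, 204, 203, 203, 205]  (not all equal)
t=23: [211, 212, 213, 213, 212, 211, 210, 209, 208, 208, 210]  (not all equal)
t=24: [216, 217, 218, 218, 217, 217, 216, 215, 214, 214, 215]  (not all equal)
t=25: [222, 222, 223, 223, 223, 222, 221, 221, 220, 220, 221]  (not all equal)
t=26: [227, 228, 228, 228, 228, 228, 227, 226, 226, 226, 227]  (not all equal)
t=27: [233, 233, 233, 234, 233, 233, 233, 232, 232, 232, 232]  (not all equal)
t=28: [238, 239, 239, 239, 239, 239, 238, 238, 238, 238, 238]  (not all equal)
t=29: [244, 244, 244, 245, 244, 244, 244, 244, 244, 244, 244]  (not all equal)
t=30: [242, 241, 241, 241, 241, 241, 242, 242, 242, 242, 242]  (not all equal)
t=31: [244, 244, 244, 245, 244, 244, 244, 244, 244, 244, 244]  (not all equal)

Answer: never
Key observation: The state at step 29 reappears at step 31 — the system is in a cycle of period 2 from step 29 on.  No step 0..31 is synchronized, and the cycle repeats forever, so no step up to 80 (or ever) has all nodes equal.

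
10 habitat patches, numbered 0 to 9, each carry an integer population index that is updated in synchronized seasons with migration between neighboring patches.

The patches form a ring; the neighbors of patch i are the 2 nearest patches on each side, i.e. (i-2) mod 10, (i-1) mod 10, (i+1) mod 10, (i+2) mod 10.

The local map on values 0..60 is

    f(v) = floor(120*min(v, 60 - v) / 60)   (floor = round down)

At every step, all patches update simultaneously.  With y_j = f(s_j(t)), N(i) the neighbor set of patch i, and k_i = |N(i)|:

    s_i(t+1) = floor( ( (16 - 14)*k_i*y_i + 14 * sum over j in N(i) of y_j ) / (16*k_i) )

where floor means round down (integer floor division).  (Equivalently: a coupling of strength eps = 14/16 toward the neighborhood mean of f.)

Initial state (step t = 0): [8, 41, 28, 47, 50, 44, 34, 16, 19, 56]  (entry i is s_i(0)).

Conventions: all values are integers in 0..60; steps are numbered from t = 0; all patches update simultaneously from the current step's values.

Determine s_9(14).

Simulating step by step:
t=0: [8, 41, 28, 47, 50, 44, 34, 16, 19, 56]
t=1: [32, 27, 28, 35, 38, 32, 33, 32, 28, 28]
t=2: [55, 54, 51, 52, 52, 51, 53, 55, 55, 55]
t=3: [12, 13, 14, 16, 16, 14, 13, 12, 10, 10]
t=4: [23, 26, 28, 28, 28, 28, 26, 23, 23, 23]
t=5: [49, 51, 52, 55, 55, 52, 51, 49, 47, 47]
t=6: [21, 18, 15, 14, 14, 15, 18, 21, 22, 22]
t=7: [38, 36, 33, 30, 30, 33, 36, 38, 41, 41]
t=8: [44, 48, 53, 54, 54, 53, 48, 44, 42, 42]
t=9: [28, 23, 19, 15, 15, 19, 23, 28, 31, 31]
t=10: [50, 45, 40, 37, 37, 40, 45, 50, 54, 54]
t=11: [23, 29, 36, 39, 39, 36, 29, 23, 19, 19]
t=12: [45, 45, 47, 48, 48, 47, 45, 45, 45, 45]
t=13: [29, 27, 26, 26, 26, 26, 27, 29, 30, 30]
t=14: [56, 55, 53, 52, 52, 53, 55, 56, 57, 57]

Answer: s_9(14) = 57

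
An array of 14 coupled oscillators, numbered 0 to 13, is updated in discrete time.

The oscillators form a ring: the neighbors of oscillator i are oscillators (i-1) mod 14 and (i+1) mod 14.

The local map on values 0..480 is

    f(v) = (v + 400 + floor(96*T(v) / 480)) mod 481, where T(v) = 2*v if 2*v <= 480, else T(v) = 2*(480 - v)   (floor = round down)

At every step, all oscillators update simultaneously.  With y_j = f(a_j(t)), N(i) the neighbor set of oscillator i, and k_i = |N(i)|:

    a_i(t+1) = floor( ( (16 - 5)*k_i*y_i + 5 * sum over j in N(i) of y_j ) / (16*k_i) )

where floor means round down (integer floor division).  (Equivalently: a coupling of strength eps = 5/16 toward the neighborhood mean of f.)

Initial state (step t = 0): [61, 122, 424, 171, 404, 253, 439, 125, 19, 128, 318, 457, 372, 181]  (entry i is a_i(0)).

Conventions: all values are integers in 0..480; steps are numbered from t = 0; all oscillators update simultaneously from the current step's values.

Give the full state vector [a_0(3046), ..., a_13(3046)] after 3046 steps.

Simulating step by step:
t=0: [61, 122, 424, 171, 404, 253, 439, 125, 19, 128, 318, 457, 372, 181]
t=1: [43, 118, 289, 220, 308, 293, 312, 189, 322, 180, 282, 363, 316, 171]
t=2: [354, 174, 243, 246, 282, 289, 278, 219, 264, 208, 270, 316, 282, 227]
t=3: [284, 201, 241, 261, 277, 282, 269, 240, 252, 229, 267, 292, 276, 256]
t=4: [265, 221, 248, 266, 275, 278, 270, 258, 257, 247, 268, 282, 275, 268]
t=5: [263, 239, 255, 269, 275, 276, 272, 266, 264, 261, 270, 277, 275, 271]
t=6: [266, 257, 263, 271, 275, 275, 273, 270, 268, 268, 272, 276, 275, 272]
t=7: [269, 266, 268, 272, 275, 275, 274, 272, 271, 271, 273, 275, 275, 273]
t=8: [272, 270, 271, 273, 275, 275, 275, 274, 273, 273, 274, 275, 275, 274]
t=9: [274, 273, 273, 274, 275, 276, 275, 275, 274, 274, 275, 275, 275, 275]
t=10: [275, 274, 274, 275, 275, 276, 276, 275, 275, 275, 275, 276, 276, 275]
t=11: [275, 275, 275, 275, 276, 276, 276, 276, 276, 276, 276, 276, 276, 276]
t=12: [276, 276, 276, 276, 276, 276, 276, 276, 276, 276, 276, 276, 276, 276]
t=13: [276, 276, 276, 276, 276, 276, 276, 276, 276, 276, 276, 276, 276, 276]

Answer: [276, 276, 276, 276, 276, 276, 276, 276, 276, 276, 276, 276, 276, 276]
Key observation: The state at step 12, [276, 276, 276, 276, 276, 276, 276, 276, 276, 276, 276, 276, 276, 276], reappears at step 13: the system is in a cycle of period 1 from step 12 on.  Therefore the state at step 3046 equals the state at step 12 + ((3046 - 12) mod 1) = 12, which is [276, 276, 276, 276, 276, 276, 276, 276, 276, 276, 276, 276, 276, 276].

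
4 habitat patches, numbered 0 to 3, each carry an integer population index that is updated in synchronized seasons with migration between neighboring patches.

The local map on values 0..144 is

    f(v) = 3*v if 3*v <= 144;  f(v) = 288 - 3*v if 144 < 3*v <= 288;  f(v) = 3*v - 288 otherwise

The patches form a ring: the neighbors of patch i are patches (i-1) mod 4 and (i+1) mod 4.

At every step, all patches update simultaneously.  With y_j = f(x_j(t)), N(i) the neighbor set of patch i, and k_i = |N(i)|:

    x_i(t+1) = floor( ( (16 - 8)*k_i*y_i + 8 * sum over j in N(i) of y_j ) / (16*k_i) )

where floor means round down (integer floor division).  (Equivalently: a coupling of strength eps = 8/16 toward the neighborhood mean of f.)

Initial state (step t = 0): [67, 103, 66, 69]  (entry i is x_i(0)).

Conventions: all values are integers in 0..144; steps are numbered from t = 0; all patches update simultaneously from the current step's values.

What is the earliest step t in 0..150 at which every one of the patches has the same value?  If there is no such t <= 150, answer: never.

Answer: 26
Key observation: Synchronization is absorbing here: once all patches are equal they stay equal, and step 26 is the first all-equal step.

Derivation:
t=0: [67, 103, 66, 69]  (not all equal)
t=1: [69, 54, 70, 84]  (not all equal)
t=2: [81, 102, 79, 57]  (not all equal)
t=3: [56, 33, 59, 82]  (not all equal)
t=4: [95, 107, 90, 78]  (not all equal)
t=5: [23, 21, 30, 32]  (not all equal)
t=6: [74, 71, 84, 87]  (not all equal)
t=7: [58, 63, 43, 39]  (not all equal)
t=8: [111, 110, 118, 119]  (not all equal)
t=9: [50, 48, 60, 62]  (not all equal)
t=10: [130, 133, 115, 112]  (not all equal)
t=11: [90, 95, 68, 63]  (not all equal)
t=12: [34, 27, 67, 75]  (not all equal)
t=13: [87, 87, 79, 78]  (not all equal)
t=14: [33, 33, 45, 46]  (not all equal)
t=15: [108, 108, 126, 127]  (not all equal)
t=16: [50, 49, 77, 78]  (not all equal)
t=17: [117, 119, 77, 75]  (not all equal)
t=18: [64, 64, 61, 61]  (not all equal)
t=19: [98, 98, 102, 102]  (not all equal)
t=20: [9, 9, 15, 15]  (not all equal)
t=21: [31, 31, 40, 40]  (not all equal)
t=22: [99, 99, 113, 113]  (not all equal)
t=23: [19, 19, 40, 40]  (not all equal)
t=24: [72, 72, 104, 104]  (not all equal)
t=25: [60, 60, 36, 36]  (not all equal)
t=26: [108, 108, 108, 108]  (all equal)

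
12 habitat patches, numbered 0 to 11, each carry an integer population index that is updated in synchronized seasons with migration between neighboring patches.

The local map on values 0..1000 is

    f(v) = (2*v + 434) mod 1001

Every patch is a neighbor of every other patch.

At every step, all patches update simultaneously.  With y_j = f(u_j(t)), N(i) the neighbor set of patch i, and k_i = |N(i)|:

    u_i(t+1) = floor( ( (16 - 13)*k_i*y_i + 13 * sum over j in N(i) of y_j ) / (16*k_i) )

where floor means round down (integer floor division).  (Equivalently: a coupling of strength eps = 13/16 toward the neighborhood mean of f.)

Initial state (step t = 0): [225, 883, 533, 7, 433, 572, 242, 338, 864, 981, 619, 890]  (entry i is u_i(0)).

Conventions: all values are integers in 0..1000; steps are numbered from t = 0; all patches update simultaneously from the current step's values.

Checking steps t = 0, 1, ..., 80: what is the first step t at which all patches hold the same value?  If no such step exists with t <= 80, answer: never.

Answer: 5
Key observation: Synchronization is absorbing here: once all patches are equal they stay equal, and step 5 is the first all-equal step.

Derivation:
t=0: [225, 883, 533, 7, 433, 572, 242, 338, 864, 981, 619, 890]  (not all equal)
t=1: [497, 419, 453, 447, 430, 462, 500, 408, 414, 441, 472, 420]  (not all equal)
t=2: [338, 320, 328, 326, 322, 330, 338, 317, 319, 325, 332, 320]  (not all equal)
t=3: [88, 84, 85, 85, 84, 86, 88, 83, 83, 85, 86, 84]  (not all equal)
t=4: [604, 603, 604, 604, 603, 604, 604, 603, 603, 604, 604, 603]  (not all equal)
t=5: [640, 640, 640, 640, 640, 640, 640, 640, 640, 640, 640, 640]  (all equal)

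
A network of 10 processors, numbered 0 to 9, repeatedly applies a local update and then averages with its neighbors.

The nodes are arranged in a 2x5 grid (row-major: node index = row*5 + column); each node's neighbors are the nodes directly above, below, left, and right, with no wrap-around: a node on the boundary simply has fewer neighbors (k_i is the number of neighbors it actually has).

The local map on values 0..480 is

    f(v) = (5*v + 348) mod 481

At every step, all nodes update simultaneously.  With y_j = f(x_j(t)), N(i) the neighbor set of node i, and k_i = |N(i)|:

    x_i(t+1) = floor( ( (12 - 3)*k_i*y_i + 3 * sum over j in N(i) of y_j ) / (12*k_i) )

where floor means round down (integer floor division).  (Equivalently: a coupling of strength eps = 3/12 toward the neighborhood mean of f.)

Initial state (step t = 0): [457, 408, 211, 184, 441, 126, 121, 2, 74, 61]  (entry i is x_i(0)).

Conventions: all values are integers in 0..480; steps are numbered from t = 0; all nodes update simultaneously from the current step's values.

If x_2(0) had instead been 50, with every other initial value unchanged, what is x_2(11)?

Simulating step by step:
t=0: [457, 408, 50, 184, 441, 126, 121, 2, 74, 61]
t=1: [231, 416, 181, 271, 170, 99, 423, 337, 247, 177]
t=2: [93, 51, 250, 250, 243, 286, 84, 122, 158, 250]
t=3: [306, 156, 179, 153, 128, 328, 293, 409, 197, 153]
t=4: [355, 215, 276, 169, 57, 148, 335, 436, 342, 162]
t=5: [222, 394, 281, 220, 167, 131, 133, 135, 146, 182]
t=6: [65, 326, 270, 57, 203, 39, 79, 85, 117, 264]
t=7: [158, 99, 232, 206, 347, 103, 230, 299, 394, 275]
t=8: [225, 296, 146, 363, 206, 315, 136, 342, 386, 279]
t=9: [130, 306, 150, 253, 379, 372, 132, 145, 321, 321]
t=10: [116, 344, 161, 167, 264, 223, 103, 100, 47, 65]
t=11: [355, 193, 204, 208, 220, 118, 330, 331, 141, 184]

Answer: x_2(11) = 204
Key observation: This trace re-runs the system from the modified initial state.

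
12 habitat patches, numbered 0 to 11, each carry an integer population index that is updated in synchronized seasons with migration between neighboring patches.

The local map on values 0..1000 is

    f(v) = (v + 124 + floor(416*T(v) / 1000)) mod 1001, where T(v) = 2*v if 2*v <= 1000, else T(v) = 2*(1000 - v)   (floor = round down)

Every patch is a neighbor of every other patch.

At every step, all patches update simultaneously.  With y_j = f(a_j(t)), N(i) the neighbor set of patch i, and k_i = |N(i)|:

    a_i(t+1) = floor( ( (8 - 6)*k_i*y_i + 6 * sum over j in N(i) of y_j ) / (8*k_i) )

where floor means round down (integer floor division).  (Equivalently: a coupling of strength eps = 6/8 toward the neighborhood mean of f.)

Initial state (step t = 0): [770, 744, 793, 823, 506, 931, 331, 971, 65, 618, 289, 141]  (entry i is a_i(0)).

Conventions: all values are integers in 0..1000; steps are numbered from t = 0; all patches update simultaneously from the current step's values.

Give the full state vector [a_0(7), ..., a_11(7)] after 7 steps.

Answer: [175, 175, 175, 175, 175, 175, 175, 175, 175, 175, 175, 175]

Derivation:
t=0: [770, 744, 793, 823, 506, 931, 331, 971, 65, 618, 289, 141]
t=1: [197, 197, 198, 199, 189, 202, 315, 204, 226, 193, 301, 252]
t=2: [522, 522, 523, 523, 520, 524, 562, 525, 532, 521, 557, 541]
t=3: [43, 43, 43, 43, 43, 43, 44, 43, 43, 43, 44, 43]
t=4: [202, 202, 202, 202, 202, 202, 202, 202, 202, 202, 202, 202]
t=5: [494, 494, 494, 494, 494, 494, 494, 494, 494, 494, 494, 494]
t=6: [28, 28, 28, 28, 28, 28, 28, 28, 28, 28, 28, 28]
t=7: [175, 175, 175, 175, 175, 175, 175, 175, 175, 175, 175, 175]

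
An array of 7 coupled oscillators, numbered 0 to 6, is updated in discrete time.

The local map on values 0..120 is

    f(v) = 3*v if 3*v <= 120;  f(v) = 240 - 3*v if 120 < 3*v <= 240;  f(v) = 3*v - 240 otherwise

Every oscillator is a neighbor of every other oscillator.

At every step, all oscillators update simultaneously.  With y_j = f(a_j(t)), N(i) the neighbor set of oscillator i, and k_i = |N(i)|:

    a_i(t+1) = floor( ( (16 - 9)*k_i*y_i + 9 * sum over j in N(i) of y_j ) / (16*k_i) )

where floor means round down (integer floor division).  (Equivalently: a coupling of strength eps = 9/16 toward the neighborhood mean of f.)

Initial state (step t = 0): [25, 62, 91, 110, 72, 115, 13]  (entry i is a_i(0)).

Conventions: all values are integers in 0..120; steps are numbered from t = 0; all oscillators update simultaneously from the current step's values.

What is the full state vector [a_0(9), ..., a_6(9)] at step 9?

Simulating step by step:
t=0: [25, 62, 91, 110, 72, 115, 13]
t=1: [65, 57, 50, 70, 47, 75, 52]
t=2: [55, 64, 71, 50, 74, 45, 69]
t=3: [62, 53, 46, 68, 43, 73, 48]
t=4: [65, 74, 82, 59, 85, 54, 79]
t=5: [36, 27, 23, 43, 26, 48, 22]
t=6: [94, 84, 80, 95, 83, 90, 79]
t=7: [27, 17, 13, 28, 16, 23, 14]
t=8: [66, 56, 52, 67, 55, 62, 53]
t=9: [56, 66, 70, 55, 67, 60, 69]

Answer: [56, 66, 70, 55, 67, 60, 69]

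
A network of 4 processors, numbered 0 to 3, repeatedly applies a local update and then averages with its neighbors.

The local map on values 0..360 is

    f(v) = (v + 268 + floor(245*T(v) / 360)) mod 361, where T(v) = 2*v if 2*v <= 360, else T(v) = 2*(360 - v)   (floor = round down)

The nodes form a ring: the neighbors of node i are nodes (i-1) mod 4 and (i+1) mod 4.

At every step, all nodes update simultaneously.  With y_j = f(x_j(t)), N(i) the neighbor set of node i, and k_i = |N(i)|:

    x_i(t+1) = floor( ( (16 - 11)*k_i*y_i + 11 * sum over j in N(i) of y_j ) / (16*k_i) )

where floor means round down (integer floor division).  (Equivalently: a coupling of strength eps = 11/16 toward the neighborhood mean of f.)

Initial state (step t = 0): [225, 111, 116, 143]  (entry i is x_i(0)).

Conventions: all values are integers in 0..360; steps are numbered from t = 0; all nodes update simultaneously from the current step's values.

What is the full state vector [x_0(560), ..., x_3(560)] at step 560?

Simulating step by step:
t=0: [225, 111, 116, 143]
t=1: [240, 222, 198, 246]
t=2: [311, 317, 316, 314]
t=3: [282, 282, 282, 283]
t=4: [294, 295, 294, 294]
t=5: [290, 290, 290, 290]
t=6: [292, 292, 292, 292]
t=7: [291, 291, 291, 291]
t=8: [291, 291, 291, 291]

Answer: [291, 291, 291, 291]
Key observation: The state at step 7, [291, 291, 291, 291], reappears at step 8: the system is in a cycle of period 1 from step 7 on.  Therefore the state at step 560 equals the state at step 7 + ((560 - 7) mod 1) = 7, which is [291, 291, 291, 291].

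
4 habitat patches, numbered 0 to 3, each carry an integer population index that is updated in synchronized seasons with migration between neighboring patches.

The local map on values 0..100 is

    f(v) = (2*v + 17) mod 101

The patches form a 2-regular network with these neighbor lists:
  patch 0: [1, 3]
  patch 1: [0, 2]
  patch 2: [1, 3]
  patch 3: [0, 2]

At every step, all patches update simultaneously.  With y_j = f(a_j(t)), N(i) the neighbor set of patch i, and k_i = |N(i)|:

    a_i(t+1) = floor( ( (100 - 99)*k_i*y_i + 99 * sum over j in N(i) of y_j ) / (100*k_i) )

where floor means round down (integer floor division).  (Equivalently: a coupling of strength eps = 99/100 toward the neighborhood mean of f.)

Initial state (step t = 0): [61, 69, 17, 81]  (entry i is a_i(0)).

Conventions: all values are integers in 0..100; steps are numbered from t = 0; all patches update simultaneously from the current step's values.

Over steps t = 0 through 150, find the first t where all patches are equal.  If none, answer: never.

Simulating step by step:
t=0: [61, 69, 17, 81]  (not all equal)
t=1: [65, 44, 65, 44]  (not all equal)
t=2: [4, 45, 4, 45]  (not all equal)
t=3: [6, 24, 6, 24]  (not all equal)
t=4: [64, 29, 64, 29]  (not all equal)
t=5: [74, 44, 74, 44]  (not all equal)
t=6: [4, 63, 4, 63]  (not all equal)
t=7: [41, 25, 41, 25]  (not all equal)
t=8: [67, 98, 67, 98]  (not all equal)
t=9: [11, 49, 11, 49]  (not all equal)
t=10: [14, 38, 14, 38]  (not all equal)
t=11: [92, 45, 92, 45]  (not all equal)
t=12: [6, 99, 6, 99]  (not all equal)
t=13: [13, 28, 13, 28]  (not all equal)
t=14: [72, 43, 72, 43]  (not all equal)
t=15: [2, 59, 2, 59]  (not all equal)
t=16: [33, 21, 33, 21]  (not all equal)
t=17: [59, 82, 59, 82]  (not all equal)
t=18: [79, 34, 79, 34]  (not all equal)
t=19: [84, 74, 84, 74]  (not all equal)
t=20: [64, 83, 64, 83]  (not all equal)
t=21: [81, 44, 81, 44]  (not all equal)
t=22: [4, 77, 4, 77]  (not all equal)
t=23: [69, 25, 69, 25]  (not all equal)
t=24: [66, 54, 66, 54]  (not all equal)
t=25: [24, 47, 24, 47]  (not all equal)
t=26: [10, 64, 10, 64]  (not all equal)
t=27: [43, 37, 43, 37]  (not all equal)
t=28: [90, 2, 90, 2]  (not all equal)
t=29: [21, 95, 21, 95]  (not all equal)
t=30: [5, 58, 5, 58]  (not all equal)
t=31: [31, 27, 31, 27]  (not all equal)
t=32: [71, 78, 71, 78]  (not all equal)
t=33: [71, 58, 71, 58]  (not all equal)
t=34: [32, 57, 32, 57]  (not all equal)
t=35: [30, 80, 30, 80]  (not all equal)
t=36: [76, 76, 76, 76]  (all equal)

Answer: 36
Key observation: Synchronization is absorbing here: once all patches are equal they stay equal, and step 36 is the first all-equal step.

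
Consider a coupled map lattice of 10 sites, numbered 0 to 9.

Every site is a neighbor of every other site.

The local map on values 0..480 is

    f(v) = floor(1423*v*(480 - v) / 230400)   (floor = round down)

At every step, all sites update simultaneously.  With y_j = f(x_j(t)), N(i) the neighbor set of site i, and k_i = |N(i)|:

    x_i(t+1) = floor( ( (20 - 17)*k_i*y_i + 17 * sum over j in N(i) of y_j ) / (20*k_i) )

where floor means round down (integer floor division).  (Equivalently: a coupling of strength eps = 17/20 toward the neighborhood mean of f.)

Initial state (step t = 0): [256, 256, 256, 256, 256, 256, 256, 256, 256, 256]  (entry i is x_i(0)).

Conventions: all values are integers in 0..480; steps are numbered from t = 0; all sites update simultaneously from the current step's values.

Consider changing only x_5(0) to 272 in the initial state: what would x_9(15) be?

Answer: x_9(15) = 332
Key observation: This trace re-runs the system from the modified initial state.

Derivation:
t=0: [256, 256, 256, 256, 256, 272, 256, 256, 256, 256]
t=1: [353, 353, 353, 353, 353, 353, 353, 353, 353, 353]
t=2: [276, 276, 276, 276, 276, 276, 276, 276, 276, 276]
t=3: [347, 347, 347, 347, 347, 347, 347, 347, 347, 347]
t=4: [285, 285, 285, 285, 285, 285, 285, 285, 285, 285]
t=5: [343, 343, 343, 343, 343, 343, 343, 343, 343, 343]
t=6: [290, 290, 290, 290, 290, 290, 290, 290, 290, 290]
t=7: [340, 340, 340, 340, 340, 340, 340, 340, 340, 340]
t=8: [293, 293, 293, 293, 293, 293, 293, 293, 293, 293]
t=9: [338, 338, 338, 338, 338, 338, 338, 338, 338, 338]
t=10: [296, 296, 296, 296, 296, 296, 296, 296, 296, 296]
t=11: [336, 336, 336, 336, 336, 336, 336, 336, 336, 336]
t=12: [298, 298, 298, 298, 298, 298, 298, 298, 298, 298]
t=13: [334, 334, 334, 334, 334, 334, 334, 334, 334, 334]
t=14: [301, 301, 301, 301, 301, 301, 301, 301, 301, 301]
t=15: [332, 332, 332, 332, 332, 332, 332, 332, 332, 332]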